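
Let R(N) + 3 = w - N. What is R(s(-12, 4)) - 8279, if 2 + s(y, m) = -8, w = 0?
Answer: -8272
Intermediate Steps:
s(y, m) = -10 (s(y, m) = -2 - 8 = -10)
R(N) = -3 - N (R(N) = -3 + (0 - N) = -3 - N)
R(s(-12, 4)) - 8279 = (-3 - 1*(-10)) - 8279 = (-3 + 10) - 8279 = 7 - 8279 = -8272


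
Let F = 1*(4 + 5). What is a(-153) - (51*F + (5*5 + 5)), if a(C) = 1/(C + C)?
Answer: -149635/306 ≈ -489.00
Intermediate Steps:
F = 9 (F = 1*9 = 9)
a(C) = 1/(2*C)
a(-153) - (51*F + (5*5 + 5)) = (½)/(-153) - (51*9 + (5*5 + 5)) = (½)*(-1/153) - (459 + (25 + 5)) = -1/306 - (459 + 30) = -1/306 - 1*489 = -1/306 - 489 = -149635/306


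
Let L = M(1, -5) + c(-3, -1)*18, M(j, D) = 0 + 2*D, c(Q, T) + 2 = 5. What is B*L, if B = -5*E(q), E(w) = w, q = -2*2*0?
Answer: 0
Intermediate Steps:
q = 0 (q = -4*0 = 0)
c(Q, T) = 3 (c(Q, T) = -2 + 5 = 3)
M(j, D) = 2*D
B = 0 (B = -5*0 = 0)
L = 44 (L = 2*(-5) + 3*18 = -10 + 54 = 44)
B*L = 0*44 = 0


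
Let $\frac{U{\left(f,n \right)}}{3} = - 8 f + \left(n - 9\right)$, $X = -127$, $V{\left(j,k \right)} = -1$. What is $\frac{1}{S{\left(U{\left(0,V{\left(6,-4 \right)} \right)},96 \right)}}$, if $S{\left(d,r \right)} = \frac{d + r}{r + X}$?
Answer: $- \frac{31}{66} \approx -0.4697$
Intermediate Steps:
$U{\left(f,n \right)} = -27 - 24 f + 3 n$ ($U{\left(f,n \right)} = 3 \left(- 8 f + \left(n - 9\right)\right) = 3 \left(- 8 f + \left(-9 + n\right)\right) = 3 \left(-9 + n - 8 f\right) = -27 - 24 f + 3 n$)
$S{\left(d,r \right)} = \frac{d + r}{-127 + r}$ ($S{\left(d,r \right)} = \frac{d + r}{r - 127} = \frac{d + r}{-127 + r}$)
$\frac{1}{S{\left(U{\left(0,V{\left(6,-4 \right)} \right)},96 \right)}} = \frac{1}{\frac{1}{-127 + 96} \left(\left(-27 - 0 + 3 \left(-1\right)\right) + 96\right)} = \frac{1}{\frac{1}{-31} \left(\left(-27 + 0 - 3\right) + 96\right)} = \frac{1}{\left(- \frac{1}{31}\right) \left(-30 + 96\right)} = \frac{1}{\left(- \frac{1}{31}\right) 66} = \frac{1}{- \frac{66}{31}} = - \frac{31}{66}$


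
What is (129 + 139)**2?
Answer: 71824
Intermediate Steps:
(129 + 139)**2 = 268**2 = 71824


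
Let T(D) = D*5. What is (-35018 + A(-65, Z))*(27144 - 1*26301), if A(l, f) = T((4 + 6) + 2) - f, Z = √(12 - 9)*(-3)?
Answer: -29469594 + 2529*√3 ≈ -2.9465e+7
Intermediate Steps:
T(D) = 5*D
Z = -3*√3 (Z = √3*(-3) = -3*√3 ≈ -5.1962)
A(l, f) = 60 - f (A(l, f) = 5*((4 + 6) + 2) - f = 5*(10 + 2) - f = 5*12 - f = 60 - f)
(-35018 + A(-65, Z))*(27144 - 1*26301) = (-35018 + (60 - (-3)*√3))*(27144 - 1*26301) = (-35018 + (60 + 3*√3))*(27144 - 26301) = (-34958 + 3*√3)*843 = -29469594 + 2529*√3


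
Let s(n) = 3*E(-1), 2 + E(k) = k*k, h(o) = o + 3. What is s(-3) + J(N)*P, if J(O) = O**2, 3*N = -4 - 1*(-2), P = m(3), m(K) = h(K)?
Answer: -1/3 ≈ -0.33333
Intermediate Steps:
h(o) = 3 + o
E(k) = -2 + k**2 (E(k) = -2 + k*k = -2 + k**2)
m(K) = 3 + K
P = 6 (P = 3 + 3 = 6)
N = -2/3 (N = (-4 - 1*(-2))/3 = (-4 + 2)/3 = (1/3)*(-2) = -2/3 ≈ -0.66667)
s(n) = -3 (s(n) = 3*(-2 + (-1)**2) = 3*(-2 + 1) = 3*(-1) = -3)
s(-3) + J(N)*P = -3 + (-2/3)**2*6 = -3 + (4/9)*6 = -3 + 8/3 = -1/3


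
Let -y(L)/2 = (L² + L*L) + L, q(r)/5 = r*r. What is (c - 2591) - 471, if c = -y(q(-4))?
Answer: 22698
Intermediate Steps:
q(r) = 5*r² (q(r) = 5*(r*r) = 5*r²)
y(L) = -4*L² - 2*L (y(L) = -2*((L² + L*L) + L) = -2*((L² + L²) + L) = -2*(2*L² + L) = -2*(L + 2*L²) = -4*L² - 2*L)
c = 25760 (c = -(-2)*5*(-4)²*(1 + 2*(5*(-4)²)) = -(-2)*5*16*(1 + 2*(5*16)) = -(-2)*80*(1 + 2*80) = -(-2)*80*(1 + 160) = -(-2)*80*161 = -1*(-25760) = 25760)
(c - 2591) - 471 = (25760 - 2591) - 471 = 23169 - 471 = 22698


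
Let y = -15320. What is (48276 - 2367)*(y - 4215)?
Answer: -896832315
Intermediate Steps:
(48276 - 2367)*(y - 4215) = (48276 - 2367)*(-15320 - 4215) = 45909*(-19535) = -896832315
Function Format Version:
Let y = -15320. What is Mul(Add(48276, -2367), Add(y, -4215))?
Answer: -896832315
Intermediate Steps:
Mul(Add(48276, -2367), Add(y, -4215)) = Mul(Add(48276, -2367), Add(-15320, -4215)) = Mul(45909, -19535) = -896832315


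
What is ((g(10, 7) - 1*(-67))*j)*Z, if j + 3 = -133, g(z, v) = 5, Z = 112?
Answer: -1096704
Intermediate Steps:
j = -136 (j = -3 - 133 = -136)
((g(10, 7) - 1*(-67))*j)*Z = ((5 - 1*(-67))*(-136))*112 = ((5 + 67)*(-136))*112 = (72*(-136))*112 = -9792*112 = -1096704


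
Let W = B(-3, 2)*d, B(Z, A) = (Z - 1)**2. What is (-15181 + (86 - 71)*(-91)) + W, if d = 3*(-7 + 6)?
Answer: -16594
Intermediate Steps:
B(Z, A) = (-1 + Z)**2
d = -3 (d = 3*(-1) = -3)
W = -48 (W = (-1 - 3)**2*(-3) = (-4)**2*(-3) = 16*(-3) = -48)
(-15181 + (86 - 71)*(-91)) + W = (-15181 + (86 - 71)*(-91)) - 48 = (-15181 + 15*(-91)) - 48 = (-15181 - 1365) - 48 = -16546 - 48 = -16594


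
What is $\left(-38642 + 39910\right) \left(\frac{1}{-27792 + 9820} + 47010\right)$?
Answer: $\frac{267821798923}{4493} \approx 5.9609 \cdot 10^{7}$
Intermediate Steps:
$\left(-38642 + 39910\right) \left(\frac{1}{-27792 + 9820} + 47010\right) = 1268 \left(\frac{1}{-17972} + 47010\right) = 1268 \left(- \frac{1}{17972} + 47010\right) = 1268 \cdot \frac{844863719}{17972} = \frac{267821798923}{4493}$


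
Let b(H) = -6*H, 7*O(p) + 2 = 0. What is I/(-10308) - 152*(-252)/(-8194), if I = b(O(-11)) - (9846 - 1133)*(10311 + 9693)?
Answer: 416435006636/24635261 ≈ 16904.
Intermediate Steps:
O(p) = -2/7 (O(p) = -2/7 + (1/7)*0 = -2/7 + 0 = -2/7)
I = -1220063952/7 (I = -6*(-2/7) - (9846 - 1133)*(10311 + 9693) = 12/7 - 8713*20004 = 12/7 - 1*174294852 = 12/7 - 174294852 = -1220063952/7 ≈ -1.7429e+8)
I/(-10308) - 152*(-252)/(-8194) = -1220063952/7/(-10308) - 152*(-252)/(-8194) = -1220063952/7*(-1/10308) + 38304*(-1/8194) = 101671996/6013 - 19152/4097 = 416435006636/24635261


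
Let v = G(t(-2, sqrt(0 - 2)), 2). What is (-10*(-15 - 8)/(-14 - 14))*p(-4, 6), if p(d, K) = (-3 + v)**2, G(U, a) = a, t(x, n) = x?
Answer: -115/14 ≈ -8.2143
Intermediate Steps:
v = 2
p(d, K) = 1 (p(d, K) = (-3 + 2)**2 = (-1)**2 = 1)
(-10*(-15 - 8)/(-14 - 14))*p(-4, 6) = -10*(-15 - 8)/(-14 - 14)*1 = -(-230)/(-28)*1 = -(-230)*(-1)/28*1 = -10*23/28*1 = -115/14*1 = -115/14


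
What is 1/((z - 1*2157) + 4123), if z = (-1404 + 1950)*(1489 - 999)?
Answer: 1/269506 ≈ 3.7105e-6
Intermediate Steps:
z = 267540 (z = 546*490 = 267540)
1/((z - 1*2157) + 4123) = 1/((267540 - 1*2157) + 4123) = 1/((267540 - 2157) + 4123) = 1/(265383 + 4123) = 1/269506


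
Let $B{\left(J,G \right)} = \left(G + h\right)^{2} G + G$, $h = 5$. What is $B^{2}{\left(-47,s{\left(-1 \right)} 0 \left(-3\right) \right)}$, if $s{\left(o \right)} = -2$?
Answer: $0$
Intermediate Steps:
$B{\left(J,G \right)} = G + G \left(5 + G\right)^{2}$ ($B{\left(J,G \right)} = \left(G + 5\right)^{2} G + G = \left(5 + G\right)^{2} G + G = G \left(5 + G\right)^{2} + G = G + G \left(5 + G\right)^{2}$)
$B^{2}{\left(-47,s{\left(-1 \right)} 0 \left(-3\right) \right)} = \left(\left(-2\right) 0 \left(-3\right) \left(1 + \left(5 + \left(-2\right) 0 \left(-3\right)\right)^{2}\right)\right)^{2} = \left(0 \left(-3\right) \left(1 + \left(5 + 0 \left(-3\right)\right)^{2}\right)\right)^{2} = \left(0 \left(1 + \left(5 + 0\right)^{2}\right)\right)^{2} = \left(0 \left(1 + 5^{2}\right)\right)^{2} = \left(0 \left(1 + 25\right)\right)^{2} = \left(0 \cdot 26\right)^{2} = 0^{2} = 0$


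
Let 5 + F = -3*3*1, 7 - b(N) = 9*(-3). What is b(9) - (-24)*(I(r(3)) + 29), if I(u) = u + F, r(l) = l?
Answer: 466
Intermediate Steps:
b(N) = 34 (b(N) = 7 - 9*(-3) = 7 - 1*(-27) = 7 + 27 = 34)
F = -14 (F = -5 - 3*3*1 = -5 - 9*1 = -5 - 9 = -14)
I(u) = -14 + u (I(u) = u - 14 = -14 + u)
b(9) - (-24)*(I(r(3)) + 29) = 34 - (-24)*((-14 + 3) + 29) = 34 - (-24)*(-11 + 29) = 34 - (-24)*18 = 34 - 1*(-432) = 34 + 432 = 466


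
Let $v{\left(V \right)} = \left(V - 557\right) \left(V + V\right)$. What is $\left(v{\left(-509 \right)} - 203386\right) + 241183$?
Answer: $1122985$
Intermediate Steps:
$v{\left(V \right)} = 2 V \left(-557 + V\right)$ ($v{\left(V \right)} = \left(-557 + V\right) 2 V = 2 V \left(-557 + V\right)$)
$\left(v{\left(-509 \right)} - 203386\right) + 241183 = \left(2 \left(-509\right) \left(-557 - 509\right) - 203386\right) + 241183 = \left(2 \left(-509\right) \left(-1066\right) - 203386\right) + 241183 = \left(1085188 - 203386\right) + 241183 = 881802 + 241183 = 1122985$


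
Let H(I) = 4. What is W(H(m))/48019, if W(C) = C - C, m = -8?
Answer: 0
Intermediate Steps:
W(C) = 0
W(H(m))/48019 = 0/48019 = 0*(1/48019) = 0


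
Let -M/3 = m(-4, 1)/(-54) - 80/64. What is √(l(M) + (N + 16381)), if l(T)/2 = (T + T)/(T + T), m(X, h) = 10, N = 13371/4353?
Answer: √34499251690/1451 ≈ 128.01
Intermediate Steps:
N = 4457/1451 (N = 13371*(1/4353) = 4457/1451 ≈ 3.0717)
M = 155/36 (M = -3*(10/(-54) - 80/64) = -3*(10*(-1/54) - 80*1/64) = -3*(-5/27 - 5/4) = -3*(-155/108) = 155/36 ≈ 4.3056)
l(T) = 2 (l(T) = 2*((T + T)/(T + T)) = 2*((2*T)/((2*T))) = 2*((2*T)*(1/(2*T))) = 2*1 = 2)
√(l(M) + (N + 16381)) = √(2 + (4457/1451 + 16381)) = √(2 + 23773288/1451) = √(23776190/1451) = √34499251690/1451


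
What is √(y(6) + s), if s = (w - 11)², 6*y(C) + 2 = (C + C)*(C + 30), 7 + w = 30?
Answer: √1941/3 ≈ 14.686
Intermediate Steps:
w = 23 (w = -7 + 30 = 23)
y(C) = -⅓ + C*(30 + C)/3 (y(C) = -⅓ + ((C + C)*(C + 30))/6 = -⅓ + ((2*C)*(30 + C))/6 = -⅓ + (2*C*(30 + C))/6 = -⅓ + C*(30 + C)/3)
s = 144 (s = (23 - 11)² = 12² = 144)
√(y(6) + s) = √((-⅓ + 10*6 + (⅓)*6²) + 144) = √((-⅓ + 60 + (⅓)*36) + 144) = √((-⅓ + 60 + 12) + 144) = √(215/3 + 144) = √(647/3) = √1941/3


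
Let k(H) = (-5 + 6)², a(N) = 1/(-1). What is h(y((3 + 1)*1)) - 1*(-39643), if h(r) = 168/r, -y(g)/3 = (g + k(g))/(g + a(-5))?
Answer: 198047/5 ≈ 39609.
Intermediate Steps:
a(N) = -1 (a(N) = 1*(-1) = -1)
k(H) = 1 (k(H) = 1² = 1)
y(g) = -3*(1 + g)/(-1 + g) (y(g) = -3*(g + 1)/(g - 1) = -3*(1 + g)/(-1 + g))
h(y((3 + 1)*1)) - 1*(-39643) = 168/((3*(-1 - (3 + 1))/(-1 + (3 + 1)*1))) - 1*(-39643) = 168/((3*(-1 - 4)/(-1 + 4*1))) + 39643 = 168/((3*(-1 - 1*4)/(-1 + 4))) + 39643 = 168/((3*(-1 - 4)/3)) + 39643 = 168/((3*(⅓)*(-5))) + 39643 = 168/(-5) + 39643 = 168*(-⅕) + 39643 = -168/5 + 39643 = 198047/5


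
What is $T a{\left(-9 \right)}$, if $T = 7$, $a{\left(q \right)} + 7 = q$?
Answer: $-112$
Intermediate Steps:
$a{\left(q \right)} = -7 + q$
$T a{\left(-9 \right)} = 7 \left(-7 - 9\right) = 7 \left(-16\right) = -112$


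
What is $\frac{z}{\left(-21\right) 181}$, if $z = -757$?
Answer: $\frac{757}{3801} \approx 0.19916$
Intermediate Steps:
$\frac{z}{\left(-21\right) 181} = - \frac{757}{\left(-21\right) 181} = - \frac{757}{-3801} = \left(-757\right) \left(- \frac{1}{3801}\right) = \frac{757}{3801}$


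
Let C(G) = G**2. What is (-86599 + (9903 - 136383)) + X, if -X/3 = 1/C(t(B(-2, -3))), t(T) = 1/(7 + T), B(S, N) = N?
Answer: -213127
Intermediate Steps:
X = -48 (X = -3*(7 - 3)**2 = -3/((1/4)**2) = -3/1/16 = -3*16 = -48)
(-86599 + (9903 - 136383)) + X = (-86599 + (9903 - 136383)) - 48 = (-86599 - 126480) - 48 = -213079 - 48 = -213127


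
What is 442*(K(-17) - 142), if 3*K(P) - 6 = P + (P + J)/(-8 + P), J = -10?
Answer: -4816916/75 ≈ -64226.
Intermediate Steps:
K(P) = 2 + P/3 + (-10 + P)/(3*(-8 + P)) (K(P) = 2 + (P + (P - 10)/(-8 + P))/3 = 2 + (P + (-10 + P)/(-8 + P))/3 = 2 + (P/3 + (-10 + P)/(3*(-8 + P))) = 2 + P/3 + (-10 + P)/(3*(-8 + P)))
442*(K(-17) - 142) = 442*((-58 + (-17)**2 - 1*(-17))/(3*(-8 - 17)) - 142) = 442*((1/3)*(-58 + 289 + 17)/(-25) - 142) = 442*((1/3)*(-1/25)*248 - 142) = 442*(-248/75 - 142) = 442*(-10898/75) = -4816916/75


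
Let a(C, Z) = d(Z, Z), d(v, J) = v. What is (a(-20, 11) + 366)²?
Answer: 142129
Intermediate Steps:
a(C, Z) = Z
(a(-20, 11) + 366)² = (11 + 366)² = 377² = 142129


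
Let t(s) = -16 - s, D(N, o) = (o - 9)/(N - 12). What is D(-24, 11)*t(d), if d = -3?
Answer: 13/18 ≈ 0.72222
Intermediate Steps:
D(N, o) = (-9 + o)/(-12 + N)
D(-24, 11)*t(d) = ((-9 + 11)/(-12 - 24))*(-16 - 1*(-3)) = (2/(-36))*(-16 + 3) = -1/36*2*(-13) = -1/18*(-13) = 13/18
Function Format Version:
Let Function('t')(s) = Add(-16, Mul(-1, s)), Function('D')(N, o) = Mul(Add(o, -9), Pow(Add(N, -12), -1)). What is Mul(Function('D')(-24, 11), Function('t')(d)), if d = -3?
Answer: Rational(13, 18) ≈ 0.72222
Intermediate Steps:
Function('D')(N, o) = Mul(Pow(Add(-12, N), -1), Add(-9, o)) (Function('D')(N, o) = Mul(Add(-9, o), Pow(Add(-12, N), -1)) = Mul(Pow(Add(-12, N), -1), Add(-9, o)))
Mul(Function('D')(-24, 11), Function('t')(d)) = Mul(Mul(Pow(Add(-12, -24), -1), Add(-9, 11)), Add(-16, Mul(-1, -3))) = Mul(Mul(Pow(-36, -1), 2), Add(-16, 3)) = Mul(Mul(Rational(-1, 36), 2), -13) = Mul(Rational(-1, 18), -13) = Rational(13, 18)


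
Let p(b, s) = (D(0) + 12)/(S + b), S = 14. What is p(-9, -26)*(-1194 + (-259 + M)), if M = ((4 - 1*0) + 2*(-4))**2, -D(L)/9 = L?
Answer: -17244/5 ≈ -3448.8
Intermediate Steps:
D(L) = -9*L
p(b, s) = 12/(14 + b) (p(b, s) = (-9*0 + 12)/(14 + b) = (0 + 12)/(14 + b) = 12/(14 + b))
M = 16 (M = ((4 + 0) - 8)**2 = (4 - 8)**2 = (-4)**2 = 16)
p(-9, -26)*(-1194 + (-259 + M)) = (12/(14 - 9))*(-1194 + (-259 + 16)) = (12/5)*(-1194 - 243) = (12*(1/5))*(-1437) = (12/5)*(-1437) = -17244/5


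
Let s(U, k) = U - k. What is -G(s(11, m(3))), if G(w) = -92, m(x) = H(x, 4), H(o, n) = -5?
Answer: 92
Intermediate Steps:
m(x) = -5
-G(s(11, m(3))) = -1*(-92) = 92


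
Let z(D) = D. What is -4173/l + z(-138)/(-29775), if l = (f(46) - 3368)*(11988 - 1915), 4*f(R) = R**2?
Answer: 1356890387/283827676475 ≈ 0.0047807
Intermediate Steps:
f(R) = R**2/4
l = -28597247 (l = ((1/4)*46**2 - 3368)*(11988 - 1915) = ((1/4)*2116 - 3368)*10073 = (529 - 3368)*10073 = -2839*10073 = -28597247)
-4173/l + z(-138)/(-29775) = -4173/(-28597247) - 138/(-29775) = -4173*(-1/28597247) - 138*(-1/29775) = 4173/28597247 + 46/9925 = 1356890387/283827676475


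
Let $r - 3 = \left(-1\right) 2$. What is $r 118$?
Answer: $118$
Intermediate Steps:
$r = 1$ ($r = 3 - 2 = 1$)
$r 118 = 1 \cdot 118 = 118$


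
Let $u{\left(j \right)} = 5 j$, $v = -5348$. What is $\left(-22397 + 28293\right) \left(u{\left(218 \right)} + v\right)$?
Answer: $-25105168$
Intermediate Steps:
$\left(-22397 + 28293\right) \left(u{\left(218 \right)} + v\right) = \left(-22397 + 28293\right) \left(5 \cdot 218 - 5348\right) = 5896 \left(1090 - 5348\right) = 5896 \left(-4258\right) = -25105168$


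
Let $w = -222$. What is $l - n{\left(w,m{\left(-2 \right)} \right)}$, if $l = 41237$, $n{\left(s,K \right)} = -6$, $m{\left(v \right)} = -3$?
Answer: $41243$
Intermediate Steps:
$l - n{\left(w,m{\left(-2 \right)} \right)} = 41237 - -6 = 41237 + 6 = 41243$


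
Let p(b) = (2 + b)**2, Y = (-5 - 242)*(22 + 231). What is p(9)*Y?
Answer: -7561411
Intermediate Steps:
Y = -62491 (Y = -247*253 = -62491)
p(9)*Y = (2 + 9)**2*(-62491) = 11**2*(-62491) = 121*(-62491) = -7561411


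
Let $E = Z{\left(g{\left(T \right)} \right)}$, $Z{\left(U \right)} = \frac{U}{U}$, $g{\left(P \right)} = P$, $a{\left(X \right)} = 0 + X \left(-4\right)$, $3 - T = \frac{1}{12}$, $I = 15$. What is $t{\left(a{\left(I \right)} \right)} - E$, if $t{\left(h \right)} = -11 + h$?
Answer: $-72$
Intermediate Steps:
$T = \frac{35}{12}$ ($T = 3 - \frac{1}{12} = \frac{35}{12} \approx 2.9167$)
$a{\left(X \right)} = - 4 X$ ($a{\left(X \right)} = 0 - 4 X = - 4 X$)
$Z{\left(U \right)} = 1$
$E = 1$
$t{\left(a{\left(I \right)} \right)} - E = \left(-11 - 60\right) - 1 = -71 - 1 = -72$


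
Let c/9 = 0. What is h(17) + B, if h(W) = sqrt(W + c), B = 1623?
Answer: 1623 + sqrt(17) ≈ 1627.1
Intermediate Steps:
c = 0 (c = 9*0 = 0)
h(W) = sqrt(W) (h(W) = sqrt(W + 0) = sqrt(W))
h(17) + B = sqrt(17) + 1623 = 1623 + sqrt(17)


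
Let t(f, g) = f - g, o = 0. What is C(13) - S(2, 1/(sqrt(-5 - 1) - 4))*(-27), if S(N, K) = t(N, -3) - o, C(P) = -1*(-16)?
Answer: 151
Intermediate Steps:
C(P) = 16
S(N, K) = 3 + N (S(N, K) = (N - 1*(-3)) - 1*0 = (N + 3) + 0 = (3 + N) + 0 = 3 + N)
C(13) - S(2, 1/(sqrt(-5 - 1) - 4))*(-27) = 16 - (3 + 2)*(-27) = 16 - 5*(-27) = 16 - 1*(-135) = 16 + 135 = 151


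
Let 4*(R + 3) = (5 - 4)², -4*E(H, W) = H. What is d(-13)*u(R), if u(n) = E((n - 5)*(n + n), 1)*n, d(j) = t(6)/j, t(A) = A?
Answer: -11253/832 ≈ -13.525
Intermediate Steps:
E(H, W) = -H/4
d(j) = 6/j
R = -11/4 (R = -3 + (5 - 4)²/4 = -3 + (¼)*1² = -3 + (¼)*1 = -3 + ¼ = -11/4 ≈ -2.7500)
u(n) = -n²*(-5 + n)/2 (u(n) = (-(n - 5)*(n + n)/4)*n = (-(-5 + n)*2*n/4)*n = (-n*(-5 + n)/2)*n = -n²*(-5 + n)/2)
d(-13)*u(R) = (6/(-13))*((-11/4)²*(5 - 1*(-11/4))/2) = (6*(-1/13))*((½)*(121/16)*(5 + 11/4)) = -3*121*31/(13*16*4) = -6/13*3751/128 = -11253/832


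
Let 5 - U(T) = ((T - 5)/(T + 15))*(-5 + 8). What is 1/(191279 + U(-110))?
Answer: 19/3634327 ≈ 5.2279e-6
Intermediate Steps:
U(T) = 5 - 3*(-5 + T)/(15 + T) (U(T) = 5 - (T - 5)/(T + 15)*(-5 + 8) = 5 - (-5 + T)/(15 + T)*3 = 5 - 3*(-5 + T)/(15 + T))
1/(191279 + U(-110)) = 1/(191279 + 2*(45 - 110)/(15 - 110)) = 1/(191279 + 2*(-65)/(-95)) = 1/(191279 + 2*(-1/95)*(-65)) = 1/(191279 + 26/19) = 1/(3634327/19) = 19/3634327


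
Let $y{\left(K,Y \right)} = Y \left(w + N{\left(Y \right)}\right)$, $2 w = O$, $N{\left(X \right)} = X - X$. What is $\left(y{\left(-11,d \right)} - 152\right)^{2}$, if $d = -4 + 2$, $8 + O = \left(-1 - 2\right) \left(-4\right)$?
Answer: $24336$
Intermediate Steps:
$N{\left(X \right)} = 0$
$O = 4$ ($O = -8 + \left(-1 - 2\right) \left(-4\right) = -8 - -12 = -8 + 12 = 4$)
$w = 2$ ($w = \frac{1}{2} \cdot 4 = 2$)
$d = -2$
$y{\left(K,Y \right)} = 2 Y$ ($y{\left(K,Y \right)} = Y \left(2 + 0\right) = Y 2 = 2 Y$)
$\left(y{\left(-11,d \right)} - 152\right)^{2} = \left(2 \left(-2\right) - 152\right)^{2} = \left(-4 - 152\right)^{2} = \left(-156\right)^{2} = 24336$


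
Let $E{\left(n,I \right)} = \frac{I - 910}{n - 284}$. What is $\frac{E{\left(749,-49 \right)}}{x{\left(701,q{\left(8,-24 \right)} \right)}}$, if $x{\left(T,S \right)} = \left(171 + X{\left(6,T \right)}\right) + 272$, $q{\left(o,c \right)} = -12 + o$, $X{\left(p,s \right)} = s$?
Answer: $- \frac{959}{531960} \approx -0.0018028$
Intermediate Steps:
$E{\left(n,I \right)} = \frac{-910 + I}{-284 + n}$
$x{\left(T,S \right)} = 443 + T$ ($x{\left(T,S \right)} = \left(171 + T\right) + 272 = 443 + T$)
$\frac{E{\left(749,-49 \right)}}{x{\left(701,q{\left(8,-24 \right)} \right)}} = \frac{\frac{1}{-284 + 749} \left(-910 - 49\right)}{443 + 701} = \frac{\frac{1}{465} \left(-959\right)}{1144} = \frac{1}{465} \left(-959\right) \frac{1}{1144} = \left(- \frac{959}{465}\right) \frac{1}{1144} = - \frac{959}{531960}$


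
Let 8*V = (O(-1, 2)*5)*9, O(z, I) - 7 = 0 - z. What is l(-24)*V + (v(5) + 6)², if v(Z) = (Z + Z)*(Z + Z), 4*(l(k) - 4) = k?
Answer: 11146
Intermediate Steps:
l(k) = 4 + k/4
O(z, I) = 7 - z (O(z, I) = 7 + (0 - z) = 7 - z)
V = 45 (V = (((7 - 1*(-1))*5)*9)/8 = (((7 + 1)*5)*9)/8 = ((8*5)*9)/8 = (40*9)/8 = (⅛)*360 = 45)
v(Z) = 4*Z² (v(Z) = (2*Z)*(2*Z) = 4*Z²)
l(-24)*V + (v(5) + 6)² = (4 + (¼)*(-24))*45 + (4*5² + 6)² = (4 - 6)*45 + (4*25 + 6)² = -2*45 + (100 + 6)² = -90 + 106² = -90 + 11236 = 11146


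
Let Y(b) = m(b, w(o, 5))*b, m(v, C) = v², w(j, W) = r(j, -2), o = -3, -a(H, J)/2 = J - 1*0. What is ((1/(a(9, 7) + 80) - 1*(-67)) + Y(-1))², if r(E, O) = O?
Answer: 18983449/4356 ≈ 4358.0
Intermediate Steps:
a(H, J) = -2*J (a(H, J) = -2*(J - 1*0) = -2*(J + 0) = -2*J)
w(j, W) = -2
Y(b) = b³ (Y(b) = b²*b = b³)
((1/(a(9, 7) + 80) - 1*(-67)) + Y(-1))² = ((1/(-2*7 + 80) - 1*(-67)) + (-1)³)² = ((1/(-14 + 80) + 67) - 1)² = ((1/66 + 67) - 1)² = (4423/66 - 1)² = (4357/66)² = 18983449/4356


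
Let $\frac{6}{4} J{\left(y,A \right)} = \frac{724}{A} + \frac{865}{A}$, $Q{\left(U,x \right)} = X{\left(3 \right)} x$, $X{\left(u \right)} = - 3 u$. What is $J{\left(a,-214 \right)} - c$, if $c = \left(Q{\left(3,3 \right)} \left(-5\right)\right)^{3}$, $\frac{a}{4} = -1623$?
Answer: $- \frac{789781964}{321} \approx -2.4604 \cdot 10^{6}$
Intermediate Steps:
$a = -6492$ ($a = 4 \left(-1623\right) = -6492$)
$Q{\left(U,x \right)} = - 9 x$ ($Q{\left(U,x \right)} = \left(-3\right) 3 x = - 9 x$)
$J{\left(y,A \right)} = \frac{3178}{3 A}$ ($J{\left(y,A \right)} = \frac{2 \left(\frac{724}{A} + \frac{865}{A}\right)}{3} = \frac{2 \frac{1589}{A}}{3} = \frac{3178}{3 A}$)
$c = 2460375$ ($c = \left(\left(-9\right) 3 \left(-5\right)\right)^{3} = \left(\left(-27\right) \left(-5\right)\right)^{3} = 135^{3} = 2460375$)
$J{\left(a,-214 \right)} - c = \frac{3178}{3 \left(-214\right)} - 2460375 = \frac{3178}{3} \left(- \frac{1}{214}\right) - 2460375 = - \frac{1589}{321} - 2460375 = - \frac{789781964}{321}$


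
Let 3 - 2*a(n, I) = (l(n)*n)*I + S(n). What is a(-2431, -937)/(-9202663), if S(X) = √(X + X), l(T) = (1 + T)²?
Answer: 13450458750297/18405326 + I*√4862/18405326 ≈ 7.3079e+5 + 3.7885e-6*I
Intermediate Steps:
S(X) = √2*√X (S(X) = √(2*X) = √2*√X)
a(n, I) = 3/2 - √2*√n/2 - I*n*(1 + n)²/2 (a(n, I) = 3/2 - (((1 + n)²*n)*I + √2*√n)/2 = 3/2 - ((n*(1 + n)²)*I + √2*√n)/2 = 3/2 - (I*n*(1 + n)² + √2*√n)/2 = 3/2 - (√2*√n + I*n*(1 + n)²)/2 = 3/2 + (-√2*√n/2 - I*n*(1 + n)²/2) = 3/2 - √2*√n/2 - I*n*(1 + n)²/2)
a(-2431, -937)/(-9202663) = (3/2 - √2*√(-2431)/2 - ½*(-937)*(-2431)*(1 - 2431)²)/(-9202663) = (3/2 - √2*I*√2431/2 - ½*(-937)*(-2431)*(-2430)²)*(-1/9202663) = (3/2 - I*√4862/2 - ½*(-937)*(-2431)*5904900)*(-1/9202663) = (3/2 - I*√4862/2 - 6725229375150)*(-1/9202663) = (-13450458750297/2 - I*√4862/2)*(-1/9202663) = 13450458750297/18405326 + I*√4862/18405326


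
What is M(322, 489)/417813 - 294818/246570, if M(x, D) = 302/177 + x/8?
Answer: -14533876851037/12156377866380 ≈ -1.1956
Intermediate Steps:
M(x, D) = 302/177 + x/8 (M(x, D) = 302*(1/177) + x*(⅛) = 302/177 + x/8)
M(322, 489)/417813 - 294818/246570 = (302/177 + (⅛)*322)/417813 - 294818/246570 = (302/177 + 161/4)*(1/417813) - 294818*1/246570 = (29705/708)*(1/417813) - 147409/123285 = 29705/295811604 - 147409/123285 = -14533876851037/12156377866380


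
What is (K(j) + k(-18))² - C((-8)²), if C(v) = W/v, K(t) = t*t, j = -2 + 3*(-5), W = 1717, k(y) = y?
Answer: 4698507/64 ≈ 73414.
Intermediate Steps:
j = -17 (j = -2 - 15 = -17)
K(t) = t²
C(v) = 1717/v
(K(j) + k(-18))² - C((-8)²) = ((-17)² - 18)² - 1717/((-8)²) = (289 - 18)² - 1717/64 = 271² - 1717/64 = 73441 - 1*1717/64 = 73441 - 1717/64 = 4698507/64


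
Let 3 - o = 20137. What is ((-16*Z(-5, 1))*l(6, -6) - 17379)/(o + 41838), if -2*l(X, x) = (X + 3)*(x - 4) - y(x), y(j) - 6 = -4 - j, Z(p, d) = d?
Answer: -18163/21704 ≈ -0.83685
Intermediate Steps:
y(j) = 2 - j (y(j) = 6 + (-4 - j) = 2 - j)
o = -20134 (o = 3 - 1*20137 = 3 - 20137 = -20134)
l(X, x) = 1 - x/2 - (-4 + x)*(3 + X)/2 (l(X, x) = -((X + 3)*(x - 4) - (2 - x))/2 = -((3 + X)*(-4 + x) + (-2 + x))/2 = -((-4 + x)*(3 + X) + (-2 + x))/2 = -(-2 + x + (-4 + x)*(3 + X))/2 = 1 - x/2 - (-4 + x)*(3 + X)/2)
((-16*Z(-5, 1))*l(6, -6) - 17379)/(o + 41838) = ((-16*1)*(7 - 2*(-6) + 2*6 - ½*6*(-6)) - 17379)/(-20134 + 41838) = (-16*(7 + 12 + 12 + 18) - 17379)/21704 = (-16*49 - 17379)*(1/21704) = (-784 - 17379)*(1/21704) = -18163*1/21704 = -18163/21704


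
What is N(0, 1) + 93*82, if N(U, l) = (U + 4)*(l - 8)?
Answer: 7598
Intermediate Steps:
N(U, l) = (-8 + l)*(4 + U) (N(U, l) = (4 + U)*(-8 + l) = (-8 + l)*(4 + U))
N(0, 1) + 93*82 = (-32 - 8*0 + 4*1 + 0*1) + 93*82 = (-32 + 0 + 4 + 0) + 7626 = -28 + 7626 = 7598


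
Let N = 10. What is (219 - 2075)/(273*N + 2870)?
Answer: -58/175 ≈ -0.33143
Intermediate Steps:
(219 - 2075)/(273*N + 2870) = (219 - 2075)/(273*10 + 2870) = -1856/(2730 + 2870) = -1856/5600 = -1856*1/5600 = -58/175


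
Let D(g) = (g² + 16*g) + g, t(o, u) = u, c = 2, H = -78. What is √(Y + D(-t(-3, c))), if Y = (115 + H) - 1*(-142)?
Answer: √149 ≈ 12.207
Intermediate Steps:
D(g) = g² + 17*g
Y = 179 (Y = (115 - 78) - 1*(-142) = 37 + 142 = 179)
√(Y + D(-t(-3, c))) = √(179 + (-1*2)*(17 - 1*2)) = √(179 - 2*(17 - 2)) = √(179 - 2*15) = √(179 - 30) = √149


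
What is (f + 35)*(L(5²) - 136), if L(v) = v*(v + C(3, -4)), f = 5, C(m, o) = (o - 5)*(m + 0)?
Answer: -7440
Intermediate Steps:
C(m, o) = m*(-5 + o) (C(m, o) = (-5 + o)*m = m*(-5 + o))
L(v) = v*(-27 + v) (L(v) = v*(v + 3*(-5 - 4)) = v*(v + 3*(-9)) = v*(v - 27) = v*(-27 + v))
(f + 35)*(L(5²) - 136) = (5 + 35)*(5²*(-27 + 5²) - 136) = 40*(25*(-27 + 25) - 136) = 40*(25*(-2) - 136) = 40*(-50 - 136) = 40*(-186) = -7440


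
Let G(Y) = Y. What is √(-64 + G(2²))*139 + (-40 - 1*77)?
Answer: -117 + 278*I*√15 ≈ -117.0 + 1076.7*I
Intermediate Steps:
√(-64 + G(2²))*139 + (-40 - 1*77) = √(-64 + 2²)*139 + (-40 - 1*77) = √(-64 + 4)*139 + (-40 - 77) = √(-60)*139 - 117 = (2*I*√15)*139 - 117 = 278*I*√15 - 117 = -117 + 278*I*√15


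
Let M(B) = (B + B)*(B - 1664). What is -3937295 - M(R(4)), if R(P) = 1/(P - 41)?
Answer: -5390279993/1369 ≈ -3.9374e+6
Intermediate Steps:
R(P) = 1/(-41 + P)
M(B) = 2*B*(-1664 + B) (M(B) = (2*B)*(-1664 + B) = 2*B*(-1664 + B))
-3937295 - M(R(4)) = -3937295 - 2*(-1664 + 1/(-41 + 4))/(-41 + 4) = -3937295 - 2*(-1664 + 1/(-37))/(-37) = -3937295 - 2*(-1)*(-1664 - 1/37)/37 = -3937295 - 2*(-1)*(-61569)/(37*37) = -3937295 - 1*123138/1369 = -3937295 - 123138/1369 = -5390279993/1369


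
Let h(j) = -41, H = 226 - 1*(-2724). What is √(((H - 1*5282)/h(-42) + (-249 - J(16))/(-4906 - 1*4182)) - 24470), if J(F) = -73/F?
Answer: I*√847358520759166/186304 ≈ 156.25*I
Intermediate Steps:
H = 2950 (H = 226 + 2724 = 2950)
√(((H - 1*5282)/h(-42) + (-249 - J(16))/(-4906 - 1*4182)) - 24470) = √(((2950 - 1*5282)/(-41) + (-249 - (-73)/16)/(-4906 - 1*4182)) - 24470) = √(((2950 - 5282)*(-1/41) + (-249 - (-73)/16)/(-4906 - 4182)) - 24470) = √((-2332*(-1/41) + (-249 - 1*(-73/16))/(-9088)) - 24470) = √((2332/41 + (-249 + 73/16)*(-1/9088)) - 24470) = √((2332/41 - 3911/16*(-1/9088)) - 24470) = √((2332/41 + 3911/145408) - 24470) = √(339251807/5961728 - 24470) = √(-145544232353/5961728) = I*√847358520759166/186304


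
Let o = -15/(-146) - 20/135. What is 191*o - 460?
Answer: -1847509/3942 ≈ -468.67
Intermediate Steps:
o = -179/3942 (o = -15*(-1/146) - 20*1/135 = 15/146 - 4/27 = -179/3942 ≈ -0.045408)
191*o - 460 = 191*(-179/3942) - 460 = -34189/3942 - 460 = -1847509/3942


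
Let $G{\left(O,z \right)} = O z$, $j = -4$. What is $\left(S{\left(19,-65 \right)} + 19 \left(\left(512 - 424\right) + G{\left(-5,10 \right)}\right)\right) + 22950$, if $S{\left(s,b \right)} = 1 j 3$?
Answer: $23660$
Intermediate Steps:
$S{\left(s,b \right)} = -12$ ($S{\left(s,b \right)} = 1 \left(-4\right) 3 = \left(-4\right) 3 = -12$)
$\left(S{\left(19,-65 \right)} + 19 \left(\left(512 - 424\right) + G{\left(-5,10 \right)}\right)\right) + 22950 = \left(-12 + 19 \left(\left(512 - 424\right) - 50\right)\right) + 22950 = \left(-12 + 19 \left(88 - 50\right)\right) + 22950 = \left(-12 + 19 \cdot 38\right) + 22950 = \left(-12 + 722\right) + 22950 = 710 + 22950 = 23660$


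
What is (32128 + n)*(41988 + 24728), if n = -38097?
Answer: -398227804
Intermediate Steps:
(32128 + n)*(41988 + 24728) = (32128 - 38097)*(41988 + 24728) = -5969*66716 = -398227804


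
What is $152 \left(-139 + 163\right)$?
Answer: $3648$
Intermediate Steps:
$152 \left(-139 + 163\right) = 152 \cdot 24 = 3648$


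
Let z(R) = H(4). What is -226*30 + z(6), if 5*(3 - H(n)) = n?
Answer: -33889/5 ≈ -6777.8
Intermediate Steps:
H(n) = 3 - n/5
z(R) = 11/5 (z(R) = 3 - ⅕*4 = 3 - ⅘ = 11/5)
-226*30 + z(6) = -226*30 + 11/5 = -6780 + 11/5 = -33889/5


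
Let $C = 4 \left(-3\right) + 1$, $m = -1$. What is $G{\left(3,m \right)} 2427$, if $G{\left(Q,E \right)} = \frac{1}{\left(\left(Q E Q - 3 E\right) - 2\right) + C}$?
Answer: $- \frac{2427}{19} \approx -127.74$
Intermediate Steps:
$C = -11$ ($C = -12 + 1 = -11$)
$G{\left(Q,E \right)} = \frac{1}{-13 - 3 E + E Q^{2}}$ ($G{\left(Q,E \right)} = \frac{1}{\left(\left(Q E Q - 3 E\right) - 2\right) - 11} = \frac{1}{\left(\left(E Q Q - 3 E\right) - 2\right) - 11} = \frac{1}{\left(\left(E Q^{2} - 3 E\right) - 2\right) - 11} = \frac{1}{\left(\left(- 3 E + E Q^{2}\right) - 2\right) - 11} = \frac{1}{\left(-2 - 3 E + E Q^{2}\right) - 11} = \frac{1}{-13 - 3 E + E Q^{2}}$)
$G{\left(3,m \right)} 2427 = \frac{1}{-13 - -3 - 3^{2}} \cdot 2427 = \frac{1}{-13 + 3 - 9} \cdot 2427 = \frac{1}{-19} \cdot 2427 = \left(- \frac{1}{19}\right) 2427 = - \frac{2427}{19}$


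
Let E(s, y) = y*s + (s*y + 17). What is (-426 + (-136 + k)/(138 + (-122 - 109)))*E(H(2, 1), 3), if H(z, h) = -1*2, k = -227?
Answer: -65425/31 ≈ -2110.5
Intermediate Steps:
H(z, h) = -2
E(s, y) = 17 + 2*s*y (E(s, y) = s*y + (17 + s*y) = 17 + 2*s*y)
(-426 + (-136 + k)/(138 + (-122 - 109)))*E(H(2, 1), 3) = (-426 + (-136 - 227)/(138 + (-122 - 109)))*(17 + 2*(-2)*3) = (-426 - 363/(138 - 231))*(17 - 12) = (-426 - 363/(-93))*5 = (-426 - 363*(-1/93))*5 = (-426 + 121/31)*5 = -13085/31*5 = -65425/31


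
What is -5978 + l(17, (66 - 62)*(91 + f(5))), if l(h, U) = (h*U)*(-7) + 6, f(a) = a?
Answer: -51668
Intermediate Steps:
l(h, U) = 6 - 7*U*h (l(h, U) = (U*h)*(-7) + 6 = -7*U*h + 6 = 6 - 7*U*h)
-5978 + l(17, (66 - 62)*(91 + f(5))) = -5978 + (6 - 7*(66 - 62)*(91 + 5)*17) = -5978 + (6 - 7*4*96*17) = -5978 + (6 - 7*384*17) = -5978 + (6 - 45696) = -5978 - 45690 = -51668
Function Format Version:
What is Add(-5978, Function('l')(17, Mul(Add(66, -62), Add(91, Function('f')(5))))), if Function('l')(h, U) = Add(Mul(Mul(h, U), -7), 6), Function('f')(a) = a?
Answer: -51668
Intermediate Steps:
Function('l')(h, U) = Add(6, Mul(-7, U, h)) (Function('l')(h, U) = Add(Mul(Mul(U, h), -7), 6) = Add(Mul(-7, U, h), 6) = Add(6, Mul(-7, U, h)))
Add(-5978, Function('l')(17, Mul(Add(66, -62), Add(91, Function('f')(5))))) = Add(-5978, Add(6, Mul(-7, Mul(Add(66, -62), Add(91, 5)), 17))) = Add(-5978, Add(6, Mul(-7, Mul(4, 96), 17))) = Add(-5978, Add(6, Mul(-7, 384, 17))) = Add(-5978, Add(6, -45696)) = Add(-5978, -45690) = -51668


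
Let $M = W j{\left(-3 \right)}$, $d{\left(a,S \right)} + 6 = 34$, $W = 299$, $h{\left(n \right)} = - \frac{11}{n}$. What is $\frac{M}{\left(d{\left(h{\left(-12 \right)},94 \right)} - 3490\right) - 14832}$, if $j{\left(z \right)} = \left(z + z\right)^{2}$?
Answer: $- \frac{1794}{3049} \approx -0.58839$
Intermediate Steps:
$d{\left(a,S \right)} = 28$ ($d{\left(a,S \right)} = -6 + 34 = 28$)
$j{\left(z \right)} = 4 z^{2}$ ($j{\left(z \right)} = \left(2 z\right)^{2} = 4 z^{2}$)
$M = 10764$ ($M = 299 \cdot 4 \left(-3\right)^{2} = 299 \cdot 4 \cdot 9 = 299 \cdot 36 = 10764$)
$\frac{M}{\left(d{\left(h{\left(-12 \right)},94 \right)} - 3490\right) - 14832} = \frac{10764}{\left(28 - 3490\right) - 14832} = \frac{10764}{-3462 - 14832} = \frac{10764}{-18294} = 10764 \left(- \frac{1}{18294}\right) = - \frac{1794}{3049}$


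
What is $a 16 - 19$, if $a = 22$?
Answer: $333$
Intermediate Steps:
$a 16 - 19 = 22 \cdot 16 - 19 = 352 - 19 = 333$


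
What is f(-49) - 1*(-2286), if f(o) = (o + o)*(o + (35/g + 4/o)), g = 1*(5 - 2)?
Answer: 17858/3 ≈ 5952.7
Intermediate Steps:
g = 3 (g = 1*3 = 3)
f(o) = 2*o*(35/3 + o + 4/o) (f(o) = (o + o)*(o + (35/3 + 4/o)) = (2*o)*(o + (35*(⅓) + 4/o)) = (2*o)*(o + (35/3 + 4/o)) = (2*o)*(35/3 + o + 4/o) = 2*o*(35/3 + o + 4/o))
f(-49) - 1*(-2286) = (8 + 2*(-49)² + (70/3)*(-49)) - 1*(-2286) = (8 + 2*2401 - 3430/3) + 2286 = (8 + 4802 - 3430/3) + 2286 = 11000/3 + 2286 = 17858/3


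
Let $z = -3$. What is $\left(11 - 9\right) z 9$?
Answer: $-54$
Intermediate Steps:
$\left(11 - 9\right) z 9 = \left(11 - 9\right) \left(-3\right) 9 = 2 \left(-3\right) 9 = \left(-6\right) 9 = -54$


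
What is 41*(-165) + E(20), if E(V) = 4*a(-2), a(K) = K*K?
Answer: -6749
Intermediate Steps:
a(K) = K²
E(V) = 16 (E(V) = 4*(-2)² = 4*4 = 16)
41*(-165) + E(20) = 41*(-165) + 16 = -6765 + 16 = -6749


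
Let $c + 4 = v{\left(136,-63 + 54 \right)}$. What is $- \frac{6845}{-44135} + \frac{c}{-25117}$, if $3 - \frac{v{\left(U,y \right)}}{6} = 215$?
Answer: $\frac{45648425}{221707759} \approx 0.20589$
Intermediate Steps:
$v{\left(U,y \right)} = -1272$ ($v{\left(U,y \right)} = 18 - 1290 = -1272$)
$c = -1276$ ($c = -4 - 1272 = -1276$)
$- \frac{6845}{-44135} + \frac{c}{-25117} = - \frac{6845}{-44135} - \frac{1276}{-25117} = \left(-6845\right) \left(- \frac{1}{44135}\right) - - \frac{1276}{25117} = \frac{1369}{8827} + \frac{1276}{25117} = \frac{45648425}{221707759}$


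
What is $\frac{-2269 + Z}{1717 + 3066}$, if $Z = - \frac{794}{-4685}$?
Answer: $- \frac{10629471}{22408355} \approx -0.47435$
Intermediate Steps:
$Z = \frac{794}{4685}$ ($Z = \left(-794\right) \left(- \frac{1}{4685}\right) = \frac{794}{4685} \approx 0.16948$)
$\frac{-2269 + Z}{1717 + 3066} = \frac{-2269 + \frac{794}{4685}}{1717 + 3066} = - \frac{10629471}{4685 \cdot 4783} = \left(- \frac{10629471}{4685}\right) \frac{1}{4783} = - \frac{10629471}{22408355}$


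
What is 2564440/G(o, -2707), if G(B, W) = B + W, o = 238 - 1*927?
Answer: -641110/849 ≈ -755.14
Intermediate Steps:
o = -689 (o = 238 - 927 = -689)
2564440/G(o, -2707) = 2564440/(-689 - 2707) = 2564440/(-3396) = 2564440*(-1/3396) = -641110/849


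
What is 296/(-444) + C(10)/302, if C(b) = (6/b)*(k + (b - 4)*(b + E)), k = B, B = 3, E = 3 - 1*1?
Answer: -469/906 ≈ -0.51766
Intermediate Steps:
E = 2 (E = 3 - 1 = 2)
k = 3
C(b) = 6*(3 + (-4 + b)*(2 + b))/b (C(b) = (6/b)*(3 + (b - 4)*(b + 2)) = (6/b)*(3 + (-4 + b)*(2 + b)) = 6*(3 + (-4 + b)*(2 + b))/b)
296/(-444) + C(10)/302 = 296/(-444) + (-12 - 30/10 + 6*10)/302 = 296*(-1/444) + (-12 - 30*⅒ + 60)*(1/302) = -⅔ + (-12 - 3 + 60)*(1/302) = -⅔ + 45*(1/302) = -⅔ + 45/302 = -469/906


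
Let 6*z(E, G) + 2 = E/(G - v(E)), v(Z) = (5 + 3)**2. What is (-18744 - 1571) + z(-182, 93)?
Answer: -589175/29 ≈ -20316.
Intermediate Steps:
v(Z) = 64 (v(Z) = 8**2 = 64)
z(E, G) = -1/3 + E/(6*(-64 + G)) (z(E, G) = -1/3 + (E/(G - 1*64))/6 = -1/3 + (E/(G - 64))/6 = -1/3 + (E/(-64 + G))/6 = -1/3 + E/(6*(-64 + G)))
(-18744 - 1571) + z(-182, 93) = (-18744 - 1571) + (128 - 182 - 2*93)/(6*(-64 + 93)) = -20315 + (1/6)*(128 - 182 - 186)/29 = -20315 + (1/6)*(1/29)*(-240) = -20315 - 40/29 = -589175/29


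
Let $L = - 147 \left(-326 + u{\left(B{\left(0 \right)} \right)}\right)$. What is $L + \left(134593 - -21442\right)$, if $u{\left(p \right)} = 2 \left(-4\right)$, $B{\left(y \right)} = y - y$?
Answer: $205133$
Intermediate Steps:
$B{\left(y \right)} = 0$
$u{\left(p \right)} = -8$
$L = 49098$ ($L = - 147 \left(-326 - 8\right) = \left(-147\right) \left(-334\right) = 49098$)
$L + \left(134593 - -21442\right) = 49098 + \left(134593 - -21442\right) = 49098 + \left(134593 + 21442\right) = 49098 + 156035 = 205133$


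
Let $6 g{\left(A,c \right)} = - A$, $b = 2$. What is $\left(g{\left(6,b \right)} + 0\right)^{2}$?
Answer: $1$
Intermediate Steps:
$g{\left(A,c \right)} = - \frac{A}{6}$ ($g{\left(A,c \right)} = \frac{\left(-1\right) A}{6} = - \frac{A}{6}$)
$\left(g{\left(6,b \right)} + 0\right)^{2} = \left(\left(- \frac{1}{6}\right) 6 + 0\right)^{2} = \left(-1 + 0\right)^{2} = \left(-1\right)^{2} = 1$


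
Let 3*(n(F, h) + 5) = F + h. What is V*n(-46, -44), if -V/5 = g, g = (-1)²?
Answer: 175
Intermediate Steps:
g = 1
V = -5 (V = -5*1 = -5)
n(F, h) = -5 + F/3 + h/3 (n(F, h) = -5 + (F + h)/3 = -5 + (F/3 + h/3) = -5 + F/3 + h/3)
V*n(-46, -44) = -5*(-5 + (⅓)*(-46) + (⅓)*(-44)) = -5*(-5 - 46/3 - 44/3) = -5*(-35) = 175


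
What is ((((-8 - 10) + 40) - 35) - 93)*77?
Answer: -8162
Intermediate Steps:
((((-8 - 10) + 40) - 35) - 93)*77 = (((-18 + 40) - 35) - 93)*77 = ((22 - 35) - 93)*77 = (-13 - 93)*77 = -106*77 = -8162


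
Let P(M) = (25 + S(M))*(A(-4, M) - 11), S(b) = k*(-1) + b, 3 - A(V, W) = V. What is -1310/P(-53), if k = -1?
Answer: -655/54 ≈ -12.130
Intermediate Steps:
A(V, W) = 3 - V
S(b) = 1 + b (S(b) = -1*(-1) + b = 1 + b)
P(M) = -104 - 4*M (P(M) = (25 + (1 + M))*((3 - 1*(-4)) - 11) = (26 + M)*((3 + 4) - 11) = (26 + M)*(7 - 11) = (26 + M)*(-4) = -104 - 4*M)
-1310/P(-53) = -1310/(-104 - 4*(-53)) = -1310/(-104 + 212) = -1310/108 = -1310*1/108 = -655/54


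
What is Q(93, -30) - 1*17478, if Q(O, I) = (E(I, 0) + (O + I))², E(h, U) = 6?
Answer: -12717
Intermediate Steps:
Q(O, I) = (6 + I + O)² (Q(O, I) = (6 + (O + I))² = (6 + (I + O))² = (6 + I + O)²)
Q(93, -30) - 1*17478 = (6 - 30 + 93)² - 1*17478 = 69² - 17478 = 4761 - 17478 = -12717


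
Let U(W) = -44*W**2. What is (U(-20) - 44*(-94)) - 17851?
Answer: -31315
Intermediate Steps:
(U(-20) - 44*(-94)) - 17851 = (-44*(-20)**2 - 44*(-94)) - 17851 = (-44*400 + 4136) - 17851 = (-17600 + 4136) - 17851 = -13464 - 17851 = -31315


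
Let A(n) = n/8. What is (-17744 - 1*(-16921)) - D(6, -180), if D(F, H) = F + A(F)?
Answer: -3319/4 ≈ -829.75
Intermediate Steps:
A(n) = n/8 (A(n) = n*(1/8) = n/8)
D(F, H) = 9*F/8 (D(F, H) = F + F/8 = 9*F/8)
(-17744 - 1*(-16921)) - D(6, -180) = (-17744 - 1*(-16921)) - 9*6/8 = (-17744 + 16921) - 1*27/4 = -823 - 27/4 = -3319/4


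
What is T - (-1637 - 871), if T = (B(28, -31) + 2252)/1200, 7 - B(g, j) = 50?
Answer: 3011809/1200 ≈ 2509.8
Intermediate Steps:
B(g, j) = -43 (B(g, j) = 7 - 1*50 = 7 - 50 = -43)
T = 2209/1200 (T = (-43 + 2252)/1200 = 2209*(1/1200) = 2209/1200 ≈ 1.8408)
T - (-1637 - 871) = 2209/1200 - (-1637 - 871) = 2209/1200 - 1*(-2508) = 2209/1200 + 2508 = 3011809/1200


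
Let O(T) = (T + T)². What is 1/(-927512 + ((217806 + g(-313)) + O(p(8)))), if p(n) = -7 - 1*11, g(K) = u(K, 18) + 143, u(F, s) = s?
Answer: -1/708249 ≈ -1.4119e-6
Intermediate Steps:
g(K) = 161 (g(K) = 18 + 143 = 161)
p(n) = -18 (p(n) = -7 - 11 = -18)
O(T) = 4*T² (O(T) = (2*T)² = 4*T²)
1/(-927512 + ((217806 + g(-313)) + O(p(8)))) = 1/(-927512 + ((217806 + 161) + 4*(-18)²)) = 1/(-927512 + (217967 + 4*324)) = 1/(-927512 + (217967 + 1296)) = 1/(-927512 + 219263) = 1/(-708249) = -1/708249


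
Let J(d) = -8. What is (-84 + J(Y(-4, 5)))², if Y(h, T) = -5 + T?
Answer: 8464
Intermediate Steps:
(-84 + J(Y(-4, 5)))² = (-84 - 8)² = (-92)² = 8464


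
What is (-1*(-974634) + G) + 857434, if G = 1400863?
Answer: 3232931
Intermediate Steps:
(-1*(-974634) + G) + 857434 = (-1*(-974634) + 1400863) + 857434 = (974634 + 1400863) + 857434 = 2375497 + 857434 = 3232931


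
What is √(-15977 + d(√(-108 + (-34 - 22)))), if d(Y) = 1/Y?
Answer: √(-107429348 - 82*I*√41)/82 ≈ 0.00030889 - 126.4*I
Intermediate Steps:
√(-15977 + d(√(-108 + (-34 - 22)))) = √(-15977 + 1/(√(-108 + (-34 - 22)))) = √(-15977 + 1/(√(-108 - 56))) = √(-15977 + 1/(√(-164))) = √(-15977 + 1/(2*I*√41)) = √(-15977 - I*√41/82)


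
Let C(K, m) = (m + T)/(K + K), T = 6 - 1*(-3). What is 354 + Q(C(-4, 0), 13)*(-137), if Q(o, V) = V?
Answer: -1427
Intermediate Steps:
T = 9 (T = 6 + 3 = 9)
C(K, m) = (9 + m)/(2*K) (C(K, m) = (m + 9)/(K + K) = (9 + m)/((2*K)) = (9 + m)*(1/(2*K)) = (9 + m)/(2*K))
354 + Q(C(-4, 0), 13)*(-137) = 354 + 13*(-137) = 354 - 1781 = -1427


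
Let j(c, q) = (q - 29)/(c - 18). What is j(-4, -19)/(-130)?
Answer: -12/715 ≈ -0.016783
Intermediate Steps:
j(c, q) = (-29 + q)/(-18 + c)
j(-4, -19)/(-130) = ((-29 - 19)/(-18 - 4))/(-130) = (-48/(-22))*(-1/130) = -1/22*(-48)*(-1/130) = (24/11)*(-1/130) = -12/715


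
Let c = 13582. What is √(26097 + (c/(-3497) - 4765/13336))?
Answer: √14187388015431372066/23317996 ≈ 161.53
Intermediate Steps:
√(26097 + (c/(-3497) - 4765/13336)) = √(26097 + (13582/(-3497) - 4765/13336)) = √(26097 + (13582*(-1/3497) - 4765*1/13336)) = √(26097 + (-13582/3497 - 4765/13336)) = √(26097 - 197792757/46635992) = √(1216861690467/46635992) = √14187388015431372066/23317996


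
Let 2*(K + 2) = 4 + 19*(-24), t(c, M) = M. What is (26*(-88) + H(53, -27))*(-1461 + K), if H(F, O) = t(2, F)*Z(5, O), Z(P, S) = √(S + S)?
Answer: 3864432 - 268551*I*√6 ≈ 3.8644e+6 - 6.5781e+5*I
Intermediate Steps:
Z(P, S) = √2*√S (Z(P, S) = √(2*S) = √2*√S)
H(F, O) = F*√2*√O (H(F, O) = F*(√2*√O) = F*√2*√O)
K = -228 (K = -2 + (4 + 19*(-24))/2 = -2 + (4 - 456)/2 = -2 + (½)*(-452) = -2 - 226 = -228)
(26*(-88) + H(53, -27))*(-1461 + K) = (26*(-88) + 53*√2*√(-27))*(-1461 - 228) = (-2288 + 53*√2*(3*I*√3))*(-1689) = (-2288 + 159*I*√6)*(-1689) = 3864432 - 268551*I*√6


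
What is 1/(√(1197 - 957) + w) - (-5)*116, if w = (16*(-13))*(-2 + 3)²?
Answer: 1559607/2689 - √15/10756 ≈ 580.00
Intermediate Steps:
w = -208 (w = -208*1² = -208*1 = -208)
1/(√(1197 - 957) + w) - (-5)*116 = 1/(√(1197 - 957) - 208) - (-5)*116 = 1/(√240 - 208) - 1*(-580) = 1/(4*√15 - 208) + 580 = 1/(-208 + 4*√15) + 580 = 580 + 1/(-208 + 4*√15)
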